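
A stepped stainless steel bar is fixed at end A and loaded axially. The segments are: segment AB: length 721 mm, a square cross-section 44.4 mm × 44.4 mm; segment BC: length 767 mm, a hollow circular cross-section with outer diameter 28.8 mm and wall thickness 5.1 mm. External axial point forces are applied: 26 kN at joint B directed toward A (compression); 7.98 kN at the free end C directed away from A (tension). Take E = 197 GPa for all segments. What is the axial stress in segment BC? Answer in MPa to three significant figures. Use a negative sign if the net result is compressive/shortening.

Internal axial forces (sectioning from the free end, tension +): N_BC = 7.98 kN, N_AB = -18.02 kN.
A_BC = 379.7 mm².
σ_BC = N_BC/A_BC = 7980/379.7 = 21.02 MPa.

21.0 MPa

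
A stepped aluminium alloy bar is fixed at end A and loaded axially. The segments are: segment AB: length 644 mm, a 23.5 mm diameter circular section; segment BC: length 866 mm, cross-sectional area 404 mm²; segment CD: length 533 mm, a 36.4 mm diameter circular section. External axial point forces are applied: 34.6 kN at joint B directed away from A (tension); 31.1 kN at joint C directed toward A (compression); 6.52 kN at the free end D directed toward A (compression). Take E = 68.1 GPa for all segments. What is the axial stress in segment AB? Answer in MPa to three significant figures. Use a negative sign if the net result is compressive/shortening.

Internal axial forces (sectioning from the free end, tension +): N_CD = -6.52 kN, N_BC = -37.62 kN, N_AB = -3.02 kN.
A_AB = 433.7 mm².
σ_AB = N_AB/A_AB = -3020/433.7 = -6.963 MPa.

-6.96 MPa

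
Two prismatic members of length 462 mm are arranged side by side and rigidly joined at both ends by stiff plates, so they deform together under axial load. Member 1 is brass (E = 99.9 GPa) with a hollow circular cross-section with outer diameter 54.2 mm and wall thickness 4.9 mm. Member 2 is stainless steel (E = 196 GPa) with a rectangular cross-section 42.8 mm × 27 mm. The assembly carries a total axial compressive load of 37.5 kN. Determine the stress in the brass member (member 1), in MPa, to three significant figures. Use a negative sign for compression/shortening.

-12.4 MPa

A_1 = 758.9 mm².
A_2 = 1156 mm².
Equal strain + equilibrium ⇒ each member carries load in proportion to AE: A₁E₁ = 75820000 N, A₂E₂ = 226500000 N, ΣAE = 302300000 N.
σ₁ = P·E₁/ΣAE = -37500·99900/302300000 = -12.39 MPa.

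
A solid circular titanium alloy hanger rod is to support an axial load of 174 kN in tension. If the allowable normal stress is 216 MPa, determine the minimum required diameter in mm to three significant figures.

Required area A ≥ P/σ_allow = 174000/216 = 805.6 mm².
For a solid circular section, d ≥ √(4A/π) = 32.03 mm.

32.0 mm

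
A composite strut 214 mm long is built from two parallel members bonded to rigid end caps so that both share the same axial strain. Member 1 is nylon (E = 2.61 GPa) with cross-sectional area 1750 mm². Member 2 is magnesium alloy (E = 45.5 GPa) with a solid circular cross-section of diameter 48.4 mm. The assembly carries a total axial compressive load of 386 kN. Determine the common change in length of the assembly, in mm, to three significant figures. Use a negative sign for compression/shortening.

-0.936 mm

A_2 = 1840 mm².
Equal strain + equilibrium ⇒ each member carries load in proportion to AE: A₁E₁ = 4568000 N, A₂E₂ = 83710000 N, ΣAE = 88280000 N.
δ = PL/ΣAE = -386000·214/88280000 = -0.9357 mm.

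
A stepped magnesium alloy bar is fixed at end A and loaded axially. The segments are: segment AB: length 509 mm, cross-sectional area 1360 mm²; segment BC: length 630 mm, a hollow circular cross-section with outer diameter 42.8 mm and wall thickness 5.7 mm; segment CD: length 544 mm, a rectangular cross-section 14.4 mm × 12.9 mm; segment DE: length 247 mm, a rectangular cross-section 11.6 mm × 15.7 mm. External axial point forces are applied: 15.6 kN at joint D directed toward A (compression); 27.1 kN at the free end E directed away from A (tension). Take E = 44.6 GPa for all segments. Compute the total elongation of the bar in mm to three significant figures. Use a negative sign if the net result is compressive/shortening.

1.92 mm

Internal axial forces (sectioning from the free end, tension +): N_DE = 27.1 kN, N_CD = 11.5 kN, N_BC = 11.5 kN, N_AB = 11.5 kN.
A_BC = 664.4 mm².
A_CD = 185.8 mm².
A_DE = 182.1 mm².
δ_AB = 11500·509/(1360·44600) = 0.0965 mm
δ_BC = 11500·630/(664.4·44600) = 0.2445 mm
δ_CD = 11500·544/(185.8·44600) = 0.7551 mm
δ_DE = 27100·247/(182.1·44600) = 0.8241 mm
δ = Σδ_i = 1.92 mm.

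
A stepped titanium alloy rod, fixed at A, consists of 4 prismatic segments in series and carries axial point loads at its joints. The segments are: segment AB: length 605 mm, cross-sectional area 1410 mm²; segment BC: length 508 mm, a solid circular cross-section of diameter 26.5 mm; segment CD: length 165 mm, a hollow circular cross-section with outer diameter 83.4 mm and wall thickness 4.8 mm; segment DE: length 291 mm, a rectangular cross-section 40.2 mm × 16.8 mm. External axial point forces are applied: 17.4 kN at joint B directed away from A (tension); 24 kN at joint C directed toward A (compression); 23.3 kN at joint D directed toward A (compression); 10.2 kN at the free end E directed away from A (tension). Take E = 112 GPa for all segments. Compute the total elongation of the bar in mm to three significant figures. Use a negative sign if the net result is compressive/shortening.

-0.358 mm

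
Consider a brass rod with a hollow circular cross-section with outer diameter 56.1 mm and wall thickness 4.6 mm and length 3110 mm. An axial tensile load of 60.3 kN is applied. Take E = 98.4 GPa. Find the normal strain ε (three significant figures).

A = 744.2 mm².
σ = N/A = 81.02 MPa; ε = σ/E = 81.02/98400 = 8.234e-04.

8.23e-04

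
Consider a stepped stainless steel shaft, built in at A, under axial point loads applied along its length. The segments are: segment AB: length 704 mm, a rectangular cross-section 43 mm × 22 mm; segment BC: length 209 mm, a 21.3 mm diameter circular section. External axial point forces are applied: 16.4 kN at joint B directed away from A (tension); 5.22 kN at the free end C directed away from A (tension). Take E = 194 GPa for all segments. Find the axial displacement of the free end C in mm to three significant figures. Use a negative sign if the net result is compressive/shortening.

Internal axial forces (sectioning from the free end, tension +): N_BC = 5.22 kN, N_AB = 21.62 kN.
A_AB = 946 mm².
A_BC = 356.3 mm².
δ_AB = 21620·704/(946·194000) = 0.08293 mm
δ_BC = 5220·209/(356.3·194000) = 0.01578 mm
δ = Σδ_i = 0.09872 mm.

0.0987 mm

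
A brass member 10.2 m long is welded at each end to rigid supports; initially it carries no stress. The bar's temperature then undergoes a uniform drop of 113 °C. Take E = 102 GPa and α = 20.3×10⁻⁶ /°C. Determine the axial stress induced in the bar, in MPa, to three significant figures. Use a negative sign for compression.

234 MPa

Free thermal expansion αLΔT = 20.3e-6 · 10200 · -113 = -23.4 mm.
The walls impose strain ε = −(-23.4)/10200 = 2.2939e-03; σ = Eε = 102000 · 2.2939e-03 = 234 MPa.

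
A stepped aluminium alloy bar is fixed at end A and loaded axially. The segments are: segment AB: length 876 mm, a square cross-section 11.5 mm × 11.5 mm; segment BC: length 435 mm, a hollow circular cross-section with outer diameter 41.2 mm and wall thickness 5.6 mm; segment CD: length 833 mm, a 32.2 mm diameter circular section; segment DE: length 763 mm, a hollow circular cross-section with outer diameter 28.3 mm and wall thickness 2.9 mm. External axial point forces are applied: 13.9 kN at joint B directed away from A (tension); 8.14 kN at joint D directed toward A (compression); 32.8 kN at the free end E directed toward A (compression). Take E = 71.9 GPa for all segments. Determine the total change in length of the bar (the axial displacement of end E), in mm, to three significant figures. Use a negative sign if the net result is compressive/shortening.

Internal axial forces (sectioning from the free end, tension +): N_DE = -32.8 kN, N_CD = -40.94 kN, N_BC = -40.94 kN, N_AB = -27.04 kN.
A_AB = 132.2 mm².
A_BC = 626.3 mm².
A_CD = 814.3 mm².
A_DE = 231.4 mm².
δ_AB = -27040·876/(132.2·71900) = -2.491 mm
δ_BC = -40940·435/(626.3·71900) = -0.3955 mm
δ_CD = -40940·833/(814.3·71900) = -0.5825 mm
δ_DE = -32800·763/(231.4·71900) = -1.504 mm
δ = Σδ_i = -4.973 mm.

-4.97 mm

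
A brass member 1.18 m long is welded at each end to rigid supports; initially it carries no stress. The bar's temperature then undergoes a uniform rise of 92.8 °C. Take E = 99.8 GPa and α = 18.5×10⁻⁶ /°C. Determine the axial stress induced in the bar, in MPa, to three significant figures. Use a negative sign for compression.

Free thermal expansion αLΔT = 18.5e-6 · 1180 · 92.8 = 2.026 mm.
The walls impose strain ε = −(2.026)/1180 = -1.7168e-03; σ = Eε = 99800 · -1.7168e-03 = -171.3 MPa.

-171 MPa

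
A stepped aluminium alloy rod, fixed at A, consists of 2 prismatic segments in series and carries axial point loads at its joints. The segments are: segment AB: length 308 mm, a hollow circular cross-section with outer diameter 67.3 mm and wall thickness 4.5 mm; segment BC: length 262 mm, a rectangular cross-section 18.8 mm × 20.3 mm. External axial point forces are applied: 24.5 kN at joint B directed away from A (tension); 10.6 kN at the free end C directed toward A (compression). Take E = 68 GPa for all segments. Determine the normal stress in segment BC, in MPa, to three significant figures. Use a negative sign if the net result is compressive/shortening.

Internal axial forces (sectioning from the free end, tension +): N_BC = -10.6 kN, N_AB = 13.9 kN.
A_BC = 381.6 mm².
σ_BC = N_BC/A_BC = -10600/381.6 = -27.77 MPa.

-27.8 MPa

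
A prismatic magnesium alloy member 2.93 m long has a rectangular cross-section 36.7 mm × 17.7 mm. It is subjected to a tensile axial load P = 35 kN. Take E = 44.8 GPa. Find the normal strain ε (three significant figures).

0.00120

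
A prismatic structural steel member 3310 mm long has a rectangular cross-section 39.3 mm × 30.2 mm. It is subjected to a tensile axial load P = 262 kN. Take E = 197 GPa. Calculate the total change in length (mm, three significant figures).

A = 1187 mm².
δ_mech = NL/(AE) = 262000·3310/(1187·197000) = 3.709 mm.

3.71 mm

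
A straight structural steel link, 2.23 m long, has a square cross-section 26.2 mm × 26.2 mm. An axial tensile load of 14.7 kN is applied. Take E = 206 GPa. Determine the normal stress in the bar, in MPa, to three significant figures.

21.4 MPa

A = 686.4 mm².
σ = N/A = 14700/686.4 = 21.41 MPa.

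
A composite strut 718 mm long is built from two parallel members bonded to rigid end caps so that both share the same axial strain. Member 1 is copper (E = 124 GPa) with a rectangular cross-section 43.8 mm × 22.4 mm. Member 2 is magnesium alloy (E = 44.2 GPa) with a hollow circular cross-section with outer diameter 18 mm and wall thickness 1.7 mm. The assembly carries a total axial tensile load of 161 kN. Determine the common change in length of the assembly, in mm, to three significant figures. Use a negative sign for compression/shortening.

0.921 mm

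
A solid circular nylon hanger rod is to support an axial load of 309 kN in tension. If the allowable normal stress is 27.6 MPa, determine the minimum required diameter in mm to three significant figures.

119 mm

Required area A ≥ P/σ_allow = 309000/27.6 = 11200 mm².
For a solid circular section, d ≥ √(4A/π) = 119.4 mm.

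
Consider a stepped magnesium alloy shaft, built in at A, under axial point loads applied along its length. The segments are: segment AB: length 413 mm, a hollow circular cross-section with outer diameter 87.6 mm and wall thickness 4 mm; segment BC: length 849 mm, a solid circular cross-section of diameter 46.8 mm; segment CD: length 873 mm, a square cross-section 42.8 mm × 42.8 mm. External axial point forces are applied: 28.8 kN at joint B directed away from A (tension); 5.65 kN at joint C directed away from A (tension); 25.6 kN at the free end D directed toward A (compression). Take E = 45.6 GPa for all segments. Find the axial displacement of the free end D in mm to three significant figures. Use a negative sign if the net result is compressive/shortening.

-0.407 mm

Internal axial forces (sectioning from the free end, tension +): N_CD = -25.6 kN, N_BC = -19.95 kN, N_AB = 8.85 kN.
A_AB = 1051 mm².
A_BC = 1720 mm².
A_CD = 1832 mm².
δ_AB = 8850·413/(1051·45600) = 0.0763 mm
δ_BC = -19950·849/(1720·45600) = -0.2159 mm
δ_CD = -25600·873/(1832·45600) = -0.2675 mm
δ = Σδ_i = -0.4072 mm.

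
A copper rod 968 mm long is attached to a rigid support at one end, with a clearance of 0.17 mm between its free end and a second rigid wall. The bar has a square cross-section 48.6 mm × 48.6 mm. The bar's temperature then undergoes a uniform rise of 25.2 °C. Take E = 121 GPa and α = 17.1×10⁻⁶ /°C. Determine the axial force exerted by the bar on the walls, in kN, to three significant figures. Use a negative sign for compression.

Free thermal expansion αLΔT = 17.1e-6 · 968 · 25.2 = 0.4171 mm.
The walls engage after the gap closes; constrained expansion = 0.4171 − 0.17 = 0.2471 mm.
The walls impose strain ε = −(0.2471)/968 = -2.5530e-04; σ = Eε = 121000 · -2.5530e-04 = -30.89 MPa.
Wall reaction R = σ·A = -30.89·2362 = -72960 N = -72.96 kN.

-73.0 kN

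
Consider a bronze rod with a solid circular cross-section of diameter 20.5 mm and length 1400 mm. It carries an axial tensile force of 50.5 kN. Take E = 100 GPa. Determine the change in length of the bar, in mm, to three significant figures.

2.14 mm

A = 330.1 mm².
δ_mech = NL/(AE) = 50500·1400/(330.1·100000) = 2.142 mm.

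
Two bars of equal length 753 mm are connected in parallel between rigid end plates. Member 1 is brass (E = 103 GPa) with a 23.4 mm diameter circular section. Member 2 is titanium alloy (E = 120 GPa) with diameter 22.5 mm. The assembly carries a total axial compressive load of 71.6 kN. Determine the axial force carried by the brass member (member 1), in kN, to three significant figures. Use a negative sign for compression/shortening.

A_1 = 430.1 mm².
A_2 = 397.6 mm².
Equal strain + equilibrium ⇒ each member carries load in proportion to AE: A₁E₁ = 44300000 N, A₂E₂ = 47710000 N, ΣAE = 92010000 N.
F₁ = P·A₁E₁/ΣAE = -71600·44300000/92010000 = -34470 N.

-34.5 kN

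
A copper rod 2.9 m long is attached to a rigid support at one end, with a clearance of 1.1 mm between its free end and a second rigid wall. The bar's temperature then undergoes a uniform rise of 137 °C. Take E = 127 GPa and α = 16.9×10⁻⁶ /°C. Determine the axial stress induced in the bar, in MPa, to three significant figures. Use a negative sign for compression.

Free thermal expansion αLΔT = 16.9e-6 · 2900 · 137 = 6.714 mm.
The walls engage after the gap closes; constrained expansion = 6.714 − 1.1 = 5.614 mm.
The walls impose strain ε = −(5.614)/2900 = -1.9360e-03; σ = Eε = 127000 · -1.9360e-03 = -245.9 MPa.

-246 MPa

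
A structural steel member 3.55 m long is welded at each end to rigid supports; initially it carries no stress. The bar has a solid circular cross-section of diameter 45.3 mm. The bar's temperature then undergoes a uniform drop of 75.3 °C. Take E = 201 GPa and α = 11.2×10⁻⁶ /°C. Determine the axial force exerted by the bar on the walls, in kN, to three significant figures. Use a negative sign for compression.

Free thermal expansion αLΔT = 11.2e-6 · 3550 · -75.3 = -2.994 mm.
The walls impose strain ε = −(-2.994)/3550 = 8.4336e-04; σ = Eε = 201000 · 8.4336e-04 = 169.5 MPa.
Wall reaction R = σ·A = 169.5·1612 = 273200 N = 273.2 kN.

273 kN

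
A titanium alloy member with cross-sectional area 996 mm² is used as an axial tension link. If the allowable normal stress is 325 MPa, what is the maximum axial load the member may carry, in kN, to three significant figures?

324 kN

P_max = σ_allow · A = 325 · 996 = 323700 N = 323.7 kN.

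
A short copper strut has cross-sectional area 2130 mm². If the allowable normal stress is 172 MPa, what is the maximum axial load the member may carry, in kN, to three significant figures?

366 kN

P_max = σ_allow · A = 172 · 2130 = 366400 N = 366.4 kN.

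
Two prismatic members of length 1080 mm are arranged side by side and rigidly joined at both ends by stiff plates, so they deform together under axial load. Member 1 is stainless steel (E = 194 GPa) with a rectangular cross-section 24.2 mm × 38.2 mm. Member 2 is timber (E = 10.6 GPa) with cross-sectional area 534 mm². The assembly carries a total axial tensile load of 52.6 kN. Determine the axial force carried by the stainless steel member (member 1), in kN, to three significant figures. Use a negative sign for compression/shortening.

51.0 kN

A_1 = 924.4 mm².
Equal strain + equilibrium ⇒ each member carries load in proportion to AE: A₁E₁ = 179300000 N, A₂E₂ = 5660000 N, ΣAE = 185000000 N.
F₁ = P·A₁E₁/ΣAE = 52600·179300000/185000000 = 50990 N.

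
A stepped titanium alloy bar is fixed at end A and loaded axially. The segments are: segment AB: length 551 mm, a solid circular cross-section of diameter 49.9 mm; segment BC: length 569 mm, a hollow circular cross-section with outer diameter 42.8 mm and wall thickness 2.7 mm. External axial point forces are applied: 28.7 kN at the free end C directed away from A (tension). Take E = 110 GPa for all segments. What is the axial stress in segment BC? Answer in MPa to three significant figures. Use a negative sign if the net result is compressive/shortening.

84.4 MPa

Internal axial forces (sectioning from the free end, tension +): N_BC = 28.7 kN, N_AB = 28.7 kN.
A_BC = 340.1 mm².
σ_BC = N_BC/A_BC = 28700/340.1 = 84.38 MPa.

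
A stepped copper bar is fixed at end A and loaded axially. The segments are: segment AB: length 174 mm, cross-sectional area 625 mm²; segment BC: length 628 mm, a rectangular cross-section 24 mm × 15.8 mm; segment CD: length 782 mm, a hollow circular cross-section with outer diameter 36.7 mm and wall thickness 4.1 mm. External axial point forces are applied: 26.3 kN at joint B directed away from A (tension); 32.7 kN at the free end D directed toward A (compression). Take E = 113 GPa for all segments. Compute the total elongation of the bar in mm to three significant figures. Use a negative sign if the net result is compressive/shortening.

-1.03 mm

Internal axial forces (sectioning from the free end, tension +): N_CD = -32.7 kN, N_BC = -32.7 kN, N_AB = -6.4 kN.
A_BC = 379.2 mm².
A_CD = 419.9 mm².
δ_AB = -6400·174/(625·113000) = -0.01577 mm
δ_BC = -32700·628/(379.2·113000) = -0.4792 mm
δ_CD = -32700·782/(419.9·113000) = -0.5389 mm
δ = Σδ_i = -1.034 mm.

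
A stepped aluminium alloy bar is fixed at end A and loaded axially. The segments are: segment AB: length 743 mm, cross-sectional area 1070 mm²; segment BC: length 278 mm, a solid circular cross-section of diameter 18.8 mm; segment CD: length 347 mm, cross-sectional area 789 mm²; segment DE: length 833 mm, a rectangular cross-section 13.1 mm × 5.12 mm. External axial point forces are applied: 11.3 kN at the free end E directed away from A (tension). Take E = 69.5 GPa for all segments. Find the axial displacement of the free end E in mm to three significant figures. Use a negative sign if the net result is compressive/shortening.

Internal axial forces (sectioning from the free end, tension +): N_DE = 11.3 kN, N_CD = 11.3 kN, N_BC = 11.3 kN, N_AB = 11.3 kN.
A_BC = 277.6 mm².
A_DE = 67.07 mm².
δ_AB = 11300·743/(1070·69500) = 0.1129 mm
δ_BC = 11300·278/(277.6·69500) = 0.1628 mm
δ_CD = 11300·347/(789·69500) = 0.07151 mm
δ_DE = 11300·833/(67.07·69500) = 2.019 mm
δ = Σδ_i = 2.367 mm.

2.37 mm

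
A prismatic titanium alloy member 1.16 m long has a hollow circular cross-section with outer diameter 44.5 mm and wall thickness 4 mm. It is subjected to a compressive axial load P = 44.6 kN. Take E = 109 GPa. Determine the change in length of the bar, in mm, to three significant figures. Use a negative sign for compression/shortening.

-0.933 mm

A = 508.9 mm².
δ_mech = NL/(AE) = -44600·1160/(508.9·109000) = -0.9326 mm.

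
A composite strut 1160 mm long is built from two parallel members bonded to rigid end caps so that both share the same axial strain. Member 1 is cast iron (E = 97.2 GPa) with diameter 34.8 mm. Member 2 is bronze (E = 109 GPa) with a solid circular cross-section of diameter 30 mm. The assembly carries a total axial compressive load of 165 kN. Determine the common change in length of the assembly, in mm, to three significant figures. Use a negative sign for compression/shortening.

-1.13 mm

A_1 = 951.1 mm².
A_2 = 706.9 mm².
Equal strain + equilibrium ⇒ each member carries load in proportion to AE: A₁E₁ = 92450000 N, A₂E₂ = 77050000 N, ΣAE = 169500000 N.
δ = PL/ΣAE = -165000·1160/169500000 = -1.129 mm.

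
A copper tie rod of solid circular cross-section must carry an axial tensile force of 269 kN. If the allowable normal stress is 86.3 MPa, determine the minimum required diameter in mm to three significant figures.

63.0 mm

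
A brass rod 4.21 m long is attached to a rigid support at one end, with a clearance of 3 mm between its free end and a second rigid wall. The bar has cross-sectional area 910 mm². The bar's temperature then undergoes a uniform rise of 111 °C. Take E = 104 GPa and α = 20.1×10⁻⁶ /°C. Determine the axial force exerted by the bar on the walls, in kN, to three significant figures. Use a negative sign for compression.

Free thermal expansion αLΔT = 20.1e-6 · 4210 · 111 = 9.393 mm.
The walls engage after the gap closes; constrained expansion = 9.393 − 3 = 6.393 mm.
The walls impose strain ε = −(6.393)/4210 = -1.5185e-03; σ = Eε = 104000 · -1.5185e-03 = -157.9 MPa.
Wall reaction R = σ·A = -157.9·910 = -143700 N = -143.7 kN.

-144 kN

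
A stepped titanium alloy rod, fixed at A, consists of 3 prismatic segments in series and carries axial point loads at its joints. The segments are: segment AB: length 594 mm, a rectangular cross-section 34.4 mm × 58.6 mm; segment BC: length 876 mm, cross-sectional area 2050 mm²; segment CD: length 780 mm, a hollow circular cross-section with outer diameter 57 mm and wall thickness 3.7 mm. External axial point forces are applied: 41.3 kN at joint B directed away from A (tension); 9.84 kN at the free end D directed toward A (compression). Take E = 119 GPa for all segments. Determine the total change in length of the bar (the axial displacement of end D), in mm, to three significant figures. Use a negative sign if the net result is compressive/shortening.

Internal axial forces (sectioning from the free end, tension +): N_CD = -9.84 kN, N_BC = -9.84 kN, N_AB = 31.46 kN.
A_AB = 2016 mm².
A_CD = 619.6 mm².
δ_AB = 31460·594/(2016·119000) = 0.0779 mm
δ_BC = -9840·876/(2050·119000) = -0.03533 mm
δ_CD = -9840·780/(619.6·119000) = -0.1041 mm
δ = Σδ_i = -0.06154 mm.

-0.0615 mm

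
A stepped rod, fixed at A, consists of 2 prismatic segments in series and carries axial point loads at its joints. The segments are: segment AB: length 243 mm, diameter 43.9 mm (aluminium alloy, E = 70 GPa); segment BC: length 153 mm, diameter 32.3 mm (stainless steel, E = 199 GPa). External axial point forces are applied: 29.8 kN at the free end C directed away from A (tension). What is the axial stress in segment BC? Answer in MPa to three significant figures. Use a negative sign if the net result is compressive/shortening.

Internal axial forces (sectioning from the free end, tension +): N_BC = 29.8 kN, N_AB = 29.8 kN.
A_BC = 819.4 mm².
σ_BC = N_BC/A_BC = 29800/819.4 = 36.37 MPa.

36.4 MPa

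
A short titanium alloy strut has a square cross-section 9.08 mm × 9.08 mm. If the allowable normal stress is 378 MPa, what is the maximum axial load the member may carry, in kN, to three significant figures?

31.2 kN

A = 82.45 mm².
P_max = σ_allow · A = 378 · 82.45 = 31160 N = 31.16 kN.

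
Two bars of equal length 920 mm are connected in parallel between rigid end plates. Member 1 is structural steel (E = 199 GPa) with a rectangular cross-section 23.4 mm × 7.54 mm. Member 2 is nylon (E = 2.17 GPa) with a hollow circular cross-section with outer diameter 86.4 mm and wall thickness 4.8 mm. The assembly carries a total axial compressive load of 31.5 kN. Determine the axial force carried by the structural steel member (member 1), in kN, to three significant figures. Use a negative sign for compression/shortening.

A_1 = 176.4 mm².
A_2 = 1230 mm².
Equal strain + equilibrium ⇒ each member carries load in proportion to AE: A₁E₁ = 35110000 N, A₂E₂ = 2670000 N, ΣAE = 37780000 N.
F₁ = P·A₁E₁/ΣAE = -31500·35110000/37780000 = -29270 N.

-29.3 kN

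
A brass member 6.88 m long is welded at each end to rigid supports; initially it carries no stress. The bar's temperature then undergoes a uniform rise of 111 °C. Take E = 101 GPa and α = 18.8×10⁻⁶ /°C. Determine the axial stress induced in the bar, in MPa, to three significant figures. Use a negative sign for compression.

-211 MPa

Free thermal expansion αLΔT = 18.8e-6 · 6880 · 111 = 14.36 mm.
The walls impose strain ε = −(14.36)/6880 = -2.0868e-03; σ = Eε = 101000 · -2.0868e-03 = -210.8 MPa.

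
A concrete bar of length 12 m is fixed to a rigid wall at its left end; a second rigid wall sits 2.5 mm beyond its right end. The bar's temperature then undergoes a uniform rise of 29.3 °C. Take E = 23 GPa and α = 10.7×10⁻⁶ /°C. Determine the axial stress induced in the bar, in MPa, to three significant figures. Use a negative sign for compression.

Free thermal expansion αLΔT = 10.7e-6 · 12000 · 29.3 = 3.762 mm.
The walls engage after the gap closes; constrained expansion = 3.762 − 2.5 = 1.262 mm.
The walls impose strain ε = −(1.262)/12000 = -1.0518e-04; σ = Eε = 23000 · -1.0518e-04 = -2.419 MPa.

-2.42 MPa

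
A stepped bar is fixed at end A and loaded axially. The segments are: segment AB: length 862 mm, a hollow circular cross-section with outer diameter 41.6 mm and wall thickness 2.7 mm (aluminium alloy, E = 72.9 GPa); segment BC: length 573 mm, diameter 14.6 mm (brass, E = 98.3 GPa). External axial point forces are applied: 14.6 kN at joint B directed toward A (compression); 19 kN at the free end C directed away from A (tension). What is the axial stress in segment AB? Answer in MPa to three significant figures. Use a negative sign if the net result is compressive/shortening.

13.3 MPa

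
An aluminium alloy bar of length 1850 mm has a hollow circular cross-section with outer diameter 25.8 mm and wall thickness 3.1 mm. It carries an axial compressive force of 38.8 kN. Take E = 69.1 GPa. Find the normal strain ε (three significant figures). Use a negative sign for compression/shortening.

-0.00254

A = 221.1 mm².
σ = N/A = -175.5 MPa; ε = σ/E = -175.5/69100 = -2.540e-03.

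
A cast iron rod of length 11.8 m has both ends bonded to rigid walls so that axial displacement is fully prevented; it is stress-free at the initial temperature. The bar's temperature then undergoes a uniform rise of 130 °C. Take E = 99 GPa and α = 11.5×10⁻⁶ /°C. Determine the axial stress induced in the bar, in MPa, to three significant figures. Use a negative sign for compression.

-148 MPa

Free thermal expansion αLΔT = 11.5e-6 · 11800 · 130 = 17.64 mm.
The walls impose strain ε = −(17.64)/11800 = -1.4950e-03; σ = Eε = 99000 · -1.4950e-03 = -148 MPa.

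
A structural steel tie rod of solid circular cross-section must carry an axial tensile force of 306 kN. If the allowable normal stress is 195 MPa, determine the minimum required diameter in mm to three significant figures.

44.7 mm

Required area A ≥ P/σ_allow = 306000/195 = 1569 mm².
For a solid circular section, d ≥ √(4A/π) = 44.7 mm.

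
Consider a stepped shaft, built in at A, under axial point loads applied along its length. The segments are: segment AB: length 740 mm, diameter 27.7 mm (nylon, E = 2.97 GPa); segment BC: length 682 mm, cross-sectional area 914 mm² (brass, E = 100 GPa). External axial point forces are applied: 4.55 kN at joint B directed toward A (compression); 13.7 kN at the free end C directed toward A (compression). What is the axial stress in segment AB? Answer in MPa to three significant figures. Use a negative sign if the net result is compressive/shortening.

Internal axial forces (sectioning from the free end, tension +): N_BC = -13.7 kN, N_AB = -18.25 kN.
A_AB = 602.6 mm².
σ_AB = N_AB/A_AB = -18250/602.6 = -30.28 MPa.

-30.3 MPa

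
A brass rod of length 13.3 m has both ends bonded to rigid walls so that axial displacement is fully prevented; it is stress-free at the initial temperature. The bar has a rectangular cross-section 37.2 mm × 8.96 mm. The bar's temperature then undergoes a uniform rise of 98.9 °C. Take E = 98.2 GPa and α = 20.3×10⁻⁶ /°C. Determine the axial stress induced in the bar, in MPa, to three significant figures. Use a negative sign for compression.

-197 MPa

Free thermal expansion αLΔT = 20.3e-6 · 13300 · 98.9 = 26.7 mm.
The walls impose strain ε = −(26.7)/13300 = -2.0077e-03; σ = Eε = 98200 · -2.0077e-03 = -197.2 MPa.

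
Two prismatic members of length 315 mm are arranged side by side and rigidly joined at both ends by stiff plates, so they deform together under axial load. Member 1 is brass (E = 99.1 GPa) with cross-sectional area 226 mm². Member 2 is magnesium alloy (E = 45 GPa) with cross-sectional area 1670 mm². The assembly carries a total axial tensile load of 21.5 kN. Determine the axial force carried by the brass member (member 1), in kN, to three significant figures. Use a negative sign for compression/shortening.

4.94 kN

Equal strain + equilibrium ⇒ each member carries load in proportion to AE: A₁E₁ = 22400000 N, A₂E₂ = 75150000 N, ΣAE = 97550000 N.
F₁ = P·A₁E₁/ΣAE = 21500·22400000/97550000 = 4936 N.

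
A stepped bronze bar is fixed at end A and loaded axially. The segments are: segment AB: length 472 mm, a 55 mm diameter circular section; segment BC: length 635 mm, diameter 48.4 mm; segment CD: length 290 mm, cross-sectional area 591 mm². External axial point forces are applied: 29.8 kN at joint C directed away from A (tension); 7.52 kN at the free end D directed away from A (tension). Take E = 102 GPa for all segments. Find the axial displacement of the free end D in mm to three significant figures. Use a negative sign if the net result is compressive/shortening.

0.235 mm

Internal axial forces (sectioning from the free end, tension +): N_CD = 7.52 kN, N_BC = 37.32 kN, N_AB = 37.32 kN.
A_AB = 2376 mm².
A_BC = 1840 mm².
δ_AB = 37320·472/(2376·102000) = 0.07269 mm
δ_BC = 37320·635/(1840·102000) = 0.1263 mm
δ_CD = 7520·290/(591·102000) = 0.03618 mm
δ = Σδ_i = 0.2351 mm.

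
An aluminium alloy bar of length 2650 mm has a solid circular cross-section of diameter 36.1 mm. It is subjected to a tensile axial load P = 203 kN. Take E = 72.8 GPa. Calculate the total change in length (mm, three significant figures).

7.22 mm

A = 1024 mm².
δ_mech = NL/(AE) = 203000·2650/(1024·72800) = 7.219 mm.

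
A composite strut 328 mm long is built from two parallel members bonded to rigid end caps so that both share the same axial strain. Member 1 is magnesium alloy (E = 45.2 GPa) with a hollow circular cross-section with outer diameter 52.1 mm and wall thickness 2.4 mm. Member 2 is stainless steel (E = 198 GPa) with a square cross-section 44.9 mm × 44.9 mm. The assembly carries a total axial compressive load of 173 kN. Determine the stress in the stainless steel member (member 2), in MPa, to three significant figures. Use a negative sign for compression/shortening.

-82.3 MPa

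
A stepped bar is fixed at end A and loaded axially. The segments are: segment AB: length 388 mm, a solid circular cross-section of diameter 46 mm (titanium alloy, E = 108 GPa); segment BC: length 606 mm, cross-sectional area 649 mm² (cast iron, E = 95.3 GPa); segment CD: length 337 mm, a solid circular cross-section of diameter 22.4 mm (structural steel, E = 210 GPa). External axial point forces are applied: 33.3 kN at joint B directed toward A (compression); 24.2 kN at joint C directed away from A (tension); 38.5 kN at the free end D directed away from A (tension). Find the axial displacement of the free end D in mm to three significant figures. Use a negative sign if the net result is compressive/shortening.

Internal axial forces (sectioning from the free end, tension +): N_CD = 38.5 kN, N_BC = 62.7 kN, N_AB = 29.4 kN.
A_AB = 1662 mm².
A_CD = 394.1 mm².
δ_AB = 29400·388/(1662·108000) = 0.06356 mm
δ_BC = 62700·606/(649·95300) = 0.6143 mm
δ_CD = 38500·337/(394.1·210000) = 0.1568 mm
δ = Σδ_i = 0.8347 mm.

0.835 mm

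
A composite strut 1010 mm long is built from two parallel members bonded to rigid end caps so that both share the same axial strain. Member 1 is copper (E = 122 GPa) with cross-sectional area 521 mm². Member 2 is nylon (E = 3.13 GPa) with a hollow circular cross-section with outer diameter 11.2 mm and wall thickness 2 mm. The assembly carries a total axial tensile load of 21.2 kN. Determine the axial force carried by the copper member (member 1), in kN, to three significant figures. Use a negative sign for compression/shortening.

21.1 kN

A_2 = 57.81 mm².
Equal strain + equilibrium ⇒ each member carries load in proportion to AE: A₁E₁ = 63560000 N, A₂E₂ = 180900 N, ΣAE = 63740000 N.
F₁ = P·A₁E₁/ΣAE = 21200·63560000/63740000 = 21140 N.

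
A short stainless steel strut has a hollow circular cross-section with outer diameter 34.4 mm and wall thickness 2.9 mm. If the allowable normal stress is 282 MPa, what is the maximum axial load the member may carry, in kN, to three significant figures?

A = 287 mm².
P_max = σ_allow · A = 282 · 287 = 80930 N = 80.93 kN.

80.9 kN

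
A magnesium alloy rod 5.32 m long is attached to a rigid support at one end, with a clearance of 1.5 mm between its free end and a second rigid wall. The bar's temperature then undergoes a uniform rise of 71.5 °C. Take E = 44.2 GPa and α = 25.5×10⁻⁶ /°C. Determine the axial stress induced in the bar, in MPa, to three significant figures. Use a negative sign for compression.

Free thermal expansion αLΔT = 25.5e-6 · 5320 · 71.5 = 9.7 mm.
The walls engage after the gap closes; constrained expansion = 9.7 − 1.5 = 8.2 mm.
The walls impose strain ε = −(8.2)/5320 = -1.5413e-03; σ = Eε = 44200 · -1.5413e-03 = -68.13 MPa.

-68.1 MPa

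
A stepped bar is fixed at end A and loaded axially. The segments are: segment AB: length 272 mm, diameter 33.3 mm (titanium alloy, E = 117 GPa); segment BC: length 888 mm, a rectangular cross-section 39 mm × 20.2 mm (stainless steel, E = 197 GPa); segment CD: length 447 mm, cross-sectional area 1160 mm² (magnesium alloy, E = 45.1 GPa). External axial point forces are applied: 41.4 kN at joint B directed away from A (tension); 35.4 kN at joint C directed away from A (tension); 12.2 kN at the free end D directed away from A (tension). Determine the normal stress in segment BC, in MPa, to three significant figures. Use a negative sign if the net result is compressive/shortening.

60.4 MPa

Internal axial forces (sectioning from the free end, tension +): N_CD = 12.2 kN, N_BC = 47.6 kN, N_AB = 89 kN.
A_BC = 787.8 mm².
σ_BC = N_BC/A_BC = 47600/787.8 = 60.42 MPa.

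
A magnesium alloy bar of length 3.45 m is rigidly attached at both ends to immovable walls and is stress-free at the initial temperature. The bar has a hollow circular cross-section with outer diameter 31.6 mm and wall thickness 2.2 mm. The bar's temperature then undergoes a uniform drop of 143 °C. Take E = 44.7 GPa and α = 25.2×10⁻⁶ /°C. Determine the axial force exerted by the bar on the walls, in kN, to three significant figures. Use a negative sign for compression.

Free thermal expansion αLΔT = 25.2e-6 · 3450 · -143 = -12.43 mm.
The walls impose strain ε = −(-12.43)/3450 = 3.6036e-03; σ = Eε = 44700 · 3.6036e-03 = 161.1 MPa.
Wall reaction R = σ·A = 161.1·203.2 = 32730 N = 32.73 kN.

32.7 kN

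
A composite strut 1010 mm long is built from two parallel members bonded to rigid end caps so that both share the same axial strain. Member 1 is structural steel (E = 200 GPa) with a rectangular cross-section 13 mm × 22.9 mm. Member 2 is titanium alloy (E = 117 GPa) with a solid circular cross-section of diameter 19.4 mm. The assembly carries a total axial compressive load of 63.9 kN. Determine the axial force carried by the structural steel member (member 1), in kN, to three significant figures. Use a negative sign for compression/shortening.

A_1 = 297.7 mm².
A_2 = 295.6 mm².
Equal strain + equilibrium ⇒ each member carries load in proportion to AE: A₁E₁ = 59540000 N, A₂E₂ = 34580000 N, ΣAE = 94120000 N.
F₁ = P·A₁E₁/ΣAE = -63900·59540000/94120000 = -40420 N.

-40.4 kN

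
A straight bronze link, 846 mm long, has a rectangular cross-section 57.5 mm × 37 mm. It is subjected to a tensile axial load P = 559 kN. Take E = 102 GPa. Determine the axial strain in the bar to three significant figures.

A = 2128 mm².
σ = N/A = 262.7 MPa; ε = σ/E = 262.7/102000 = 2.576e-03.

0.00258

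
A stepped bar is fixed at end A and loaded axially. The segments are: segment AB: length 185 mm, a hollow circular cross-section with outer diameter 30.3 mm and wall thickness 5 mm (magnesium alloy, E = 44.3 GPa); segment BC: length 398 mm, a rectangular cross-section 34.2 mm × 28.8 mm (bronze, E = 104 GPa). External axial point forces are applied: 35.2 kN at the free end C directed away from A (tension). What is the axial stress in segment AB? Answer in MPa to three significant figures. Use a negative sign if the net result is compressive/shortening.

88.6 MPa

Internal axial forces (sectioning from the free end, tension +): N_BC = 35.2 kN, N_AB = 35.2 kN.
A_AB = 397.4 mm².
σ_AB = N_AB/A_AB = 35200/397.4 = 88.57 MPa.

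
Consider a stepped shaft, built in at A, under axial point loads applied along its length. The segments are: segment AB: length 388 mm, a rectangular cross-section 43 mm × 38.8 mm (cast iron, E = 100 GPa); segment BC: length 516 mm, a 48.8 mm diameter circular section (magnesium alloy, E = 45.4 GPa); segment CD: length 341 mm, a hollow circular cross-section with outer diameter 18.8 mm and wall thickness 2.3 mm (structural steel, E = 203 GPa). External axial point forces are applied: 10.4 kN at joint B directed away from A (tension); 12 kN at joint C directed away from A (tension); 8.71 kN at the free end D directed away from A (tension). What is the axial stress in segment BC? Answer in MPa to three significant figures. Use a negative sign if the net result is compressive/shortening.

Internal axial forces (sectioning from the free end, tension +): N_CD = 8.71 kN, N_BC = 20.71 kN, N_AB = 31.11 kN.
A_BC = 1870 mm².
σ_BC = N_BC/A_BC = 20710/1870 = 11.07 MPa.

11.1 MPa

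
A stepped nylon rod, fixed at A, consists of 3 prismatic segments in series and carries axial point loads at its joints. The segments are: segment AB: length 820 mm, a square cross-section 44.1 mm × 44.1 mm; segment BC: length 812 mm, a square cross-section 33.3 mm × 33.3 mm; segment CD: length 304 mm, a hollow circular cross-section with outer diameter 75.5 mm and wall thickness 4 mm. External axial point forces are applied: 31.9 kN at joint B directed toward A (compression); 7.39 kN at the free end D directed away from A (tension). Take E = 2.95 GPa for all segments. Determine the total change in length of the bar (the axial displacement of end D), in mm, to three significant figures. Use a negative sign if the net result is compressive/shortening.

Internal axial forces (sectioning from the free end, tension +): N_CD = 7.39 kN, N_BC = 7.39 kN, N_AB = -24.51 kN.
A_AB = 1945 mm².
A_BC = 1109 mm².
A_CD = 898.5 mm².
δ_AB = -24510·820/(1945·2950) = -3.503 mm
δ_BC = 7390·812/(1109·2950) = 1.834 mm
δ_CD = 7390·304/(898.5·2950) = 0.8476 mm
δ = Σδ_i = -0.8212 mm.

-0.821 mm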